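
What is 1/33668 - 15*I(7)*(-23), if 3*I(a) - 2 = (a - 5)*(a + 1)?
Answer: 69692761/33668 ≈ 2070.0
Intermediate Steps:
I(a) = 2/3 + (1 + a)*(-5 + a)/3 (I(a) = 2/3 + ((a - 5)*(a + 1))/3 = 2/3 + ((-5 + a)*(1 + a))/3 = 2/3 + ((1 + a)*(-5 + a))/3 = 2/3 + (1 + a)*(-5 + a)/3)
1/33668 - 15*I(7)*(-23) = 1/33668 - 15*(-1 - 4/3*7 + (1/3)*7**2)*(-23) = 1/33668 - 15*(-1 - 28/3 + (1/3)*49)*(-23) = 1/33668 - 15*(-1 - 28/3 + 49/3)*(-23) = 1/33668 - 15*6*(-23) = 1/33668 - 90*(-23) = 1/33668 - 1*(-2070) = 1/33668 + 2070 = 69692761/33668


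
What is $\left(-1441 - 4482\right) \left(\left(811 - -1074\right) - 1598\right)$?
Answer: $-1699901$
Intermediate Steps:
$\left(-1441 - 4482\right) \left(\left(811 - -1074\right) - 1598\right) = - 5923 \left(\left(811 + 1074\right) - 1598\right) = - 5923 \left(1885 - 1598\right) = \left(-5923\right) 287 = -1699901$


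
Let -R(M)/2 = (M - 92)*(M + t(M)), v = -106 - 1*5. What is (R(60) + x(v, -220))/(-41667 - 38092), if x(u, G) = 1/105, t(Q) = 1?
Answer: -409921/8374695 ≈ -0.048948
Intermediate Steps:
v = -111 (v = -106 - 5 = -111)
x(u, G) = 1/105
R(M) = -2*(1 + M)*(-92 + M) (R(M) = -2*(M - 92)*(M + 1) = -2*(-92 + M)*(1 + M) = -2*(1 + M)*(-92 + M))
(R(60) + x(v, -220))/(-41667 - 38092) = ((184 - 2*60² + 182*60) + 1/105)/(-41667 - 38092) = ((184 - 2*3600 + 10920) + 1/105)/(-79759) = ((184 - 7200 + 10920) + 1/105)*(-1/79759) = (3904 + 1/105)*(-1/79759) = (409921/105)*(-1/79759) = -409921/8374695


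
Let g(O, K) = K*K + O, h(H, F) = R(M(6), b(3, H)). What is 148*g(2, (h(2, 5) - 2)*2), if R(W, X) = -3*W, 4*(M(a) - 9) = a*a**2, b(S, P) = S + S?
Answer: 21597048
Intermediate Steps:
b(S, P) = 2*S
M(a) = 9 + a**3/4 (M(a) = 9 + (a*a**2)/4 = 9 + a**3/4)
h(H, F) = -189 (h(H, F) = -3*(9 + (1/4)*6**3) = -3*(9 + (1/4)*216) = -3*(9 + 54) = -3*63 = -189)
g(O, K) = O + K**2 (g(O, K) = K**2 + O = O + K**2)
148*g(2, (h(2, 5) - 2)*2) = 148*(2 + ((-189 - 2)*2)**2) = 148*(2 + (-191*2)**2) = 148*(2 + (-382)**2) = 148*(2 + 145924) = 148*145926 = 21597048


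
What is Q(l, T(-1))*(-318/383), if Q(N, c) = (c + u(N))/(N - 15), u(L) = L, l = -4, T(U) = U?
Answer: -1590/7277 ≈ -0.21850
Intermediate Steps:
Q(N, c) = (N + c)/(-15 + N) (Q(N, c) = (c + N)/(N - 15) = (N + c)/(-15 + N))
Q(l, T(-1))*(-318/383) = ((-4 - 1)/(-15 - 4))*(-318/383) = (-5/(-19))*(-318*1/383) = -1/19*(-5)*(-318/383) = (5/19)*(-318/383) = -1590/7277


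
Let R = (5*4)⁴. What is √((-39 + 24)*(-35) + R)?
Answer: 5*√6421 ≈ 400.66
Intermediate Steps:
R = 160000 (R = 20⁴ = 160000)
√((-39 + 24)*(-35) + R) = √((-39 + 24)*(-35) + 160000) = √(-15*(-35) + 160000) = √(525 + 160000) = √160525 = 5*√6421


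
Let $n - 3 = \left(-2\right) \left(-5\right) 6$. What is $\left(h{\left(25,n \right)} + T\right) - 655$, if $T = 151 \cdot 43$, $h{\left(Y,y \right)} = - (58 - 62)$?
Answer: $5842$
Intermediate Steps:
$n = 63$ ($n = 3 + \left(-2\right) \left(-5\right) 6 = 3 + 10 \cdot 6 = 3 + 60 = 63$)
$h{\left(Y,y \right)} = 4$ ($h{\left(Y,y \right)} = \left(-1\right) \left(-4\right) = 4$)
$T = 6493$
$\left(h{\left(25,n \right)} + T\right) - 655 = \left(4 + 6493\right) - 655 = 6497 - 655 = 5842$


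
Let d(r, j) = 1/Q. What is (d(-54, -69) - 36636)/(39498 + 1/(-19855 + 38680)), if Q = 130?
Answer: -17931486435/19332296126 ≈ -0.92754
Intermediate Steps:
d(r, j) = 1/130
(d(-54, -69) - 36636)/(39498 + 1/(-19855 + 38680)) = (1/130 - 36636)/(39498 + 1/(-19855 + 38680)) = -4762679/(130*(39498 + 1/18825)) = -4762679/(130*743549851/18825) = -4762679/130*18825/743549851 = -17931486435/19332296126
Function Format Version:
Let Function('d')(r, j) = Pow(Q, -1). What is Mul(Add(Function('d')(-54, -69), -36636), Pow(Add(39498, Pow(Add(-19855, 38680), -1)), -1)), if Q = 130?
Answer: Rational(-17931486435, 19332296126) ≈ -0.92754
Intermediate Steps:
Function('d')(r, j) = Rational(1, 130) (Function('d')(r, j) = Pow(130, -1) = Rational(1, 130))
Mul(Add(Function('d')(-54, -69), -36636), Pow(Add(39498, Pow(Add(-19855, 38680), -1)), -1)) = Mul(Add(Rational(1, 130), -36636), Pow(Add(39498, Pow(Add(-19855, 38680), -1)), -1)) = Mul(Rational(-4762679, 130), Pow(Add(39498, Pow(18825, -1)), -1)) = Mul(Rational(-4762679, 130), Pow(Add(39498, Rational(1, 18825)), -1)) = Mul(Rational(-4762679, 130), Pow(Rational(743549851, 18825), -1)) = Mul(Rational(-4762679, 130), Rational(18825, 743549851)) = Rational(-17931486435, 19332296126)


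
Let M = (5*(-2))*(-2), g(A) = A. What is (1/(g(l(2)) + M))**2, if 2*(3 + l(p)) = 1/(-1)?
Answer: 4/1089 ≈ 0.0036731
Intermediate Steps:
l(p) = -7/2 (l(p) = -3 + (1/2)/(-1) = -3 + (1/2)*(-1) = -3 - 1/2 = -7/2)
M = 20 (M = -10*(-2) = 20)
(1/(g(l(2)) + M))**2 = (1/(-7/2 + 20))**2 = (1/(33/2))**2 = (2/33)**2 = 4/1089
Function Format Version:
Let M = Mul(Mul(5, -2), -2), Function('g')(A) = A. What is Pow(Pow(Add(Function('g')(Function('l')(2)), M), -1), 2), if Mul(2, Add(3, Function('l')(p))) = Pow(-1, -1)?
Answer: Rational(4, 1089) ≈ 0.0036731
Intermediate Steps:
Function('l')(p) = Rational(-7, 2) (Function('l')(p) = Add(-3, Mul(Rational(1, 2), Pow(-1, -1))) = Add(-3, Mul(Rational(1, 2), -1)) = Add(-3, Rational(-1, 2)) = Rational(-7, 2))
M = 20 (M = Mul(-10, -2) = 20)
Pow(Pow(Add(Function('g')(Function('l')(2)), M), -1), 2) = Pow(Pow(Add(Rational(-7, 2), 20), -1), 2) = Pow(Pow(Rational(33, 2), -1), 2) = Pow(Rational(2, 33), 2) = Rational(4, 1089)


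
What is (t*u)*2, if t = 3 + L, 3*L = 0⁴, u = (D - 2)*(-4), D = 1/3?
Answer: 40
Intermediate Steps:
D = ⅓ ≈ 0.33333
u = 20/3 (u = (⅓ - 2)*(-4) = -5/3*(-4) = 20/3 ≈ 6.6667)
L = 0 (L = (⅓)*0⁴ = (⅓)*0 = 0)
t = 3 (t = 3 + 0 = 3)
(t*u)*2 = (3*(20/3))*2 = 20*2 = 40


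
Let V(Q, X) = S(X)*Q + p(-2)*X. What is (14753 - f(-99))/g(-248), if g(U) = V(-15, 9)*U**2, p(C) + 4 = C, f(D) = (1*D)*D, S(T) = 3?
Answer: -619/761112 ≈ -0.00081328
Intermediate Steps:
f(D) = D**2 (f(D) = D*D = D**2)
p(C) = -4 + C
V(Q, X) = -6*X + 3*Q (V(Q, X) = 3*Q + (-4 - 2)*X = 3*Q - 6*X = -6*X + 3*Q)
g(U) = -99*U**2 (g(U) = (-6*9 + 3*(-15))*U**2 = (-54 - 45)*U**2 = -99*U**2)
(14753 - f(-99))/g(-248) = (14753 - 1*(-99)**2)/((-99*(-248)**2)) = (14753 - 1*9801)/((-99*61504)) = (14753 - 9801)/(-6088896) = 4952*(-1/6088896) = -619/761112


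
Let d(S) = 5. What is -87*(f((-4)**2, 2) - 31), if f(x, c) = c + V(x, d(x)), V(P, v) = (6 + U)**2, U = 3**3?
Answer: -92220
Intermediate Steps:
U = 27
V(P, v) = 1089 (V(P, v) = (6 + 27)**2 = 33**2 = 1089)
f(x, c) = 1089 + c (f(x, c) = c + 1089 = 1089 + c)
-87*(f((-4)**2, 2) - 31) = -87*((1089 + 2) - 31) = -87*(1091 - 31) = -87*1060 = -92220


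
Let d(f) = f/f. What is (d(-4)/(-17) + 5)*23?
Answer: 1932/17 ≈ 113.65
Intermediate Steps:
d(f) = 1
(d(-4)/(-17) + 5)*23 = (1/(-17) + 5)*23 = (1*(-1/17) + 5)*23 = (-1/17 + 5)*23 = (84/17)*23 = 1932/17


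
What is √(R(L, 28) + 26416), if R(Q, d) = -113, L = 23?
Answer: √26303 ≈ 162.18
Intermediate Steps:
√(R(L, 28) + 26416) = √(-113 + 26416) = √26303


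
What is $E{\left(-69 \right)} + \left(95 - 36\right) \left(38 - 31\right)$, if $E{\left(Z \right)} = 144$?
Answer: $557$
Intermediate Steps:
$E{\left(-69 \right)} + \left(95 - 36\right) \left(38 - 31\right) = 144 + \left(95 - 36\right) \left(38 - 31\right) = 144 + 59 \left(38 - 31\right) = 144 + 59 \cdot 7 = 144 + 413 = 557$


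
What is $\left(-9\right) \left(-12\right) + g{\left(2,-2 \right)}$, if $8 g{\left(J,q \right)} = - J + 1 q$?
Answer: $\frac{215}{2} \approx 107.5$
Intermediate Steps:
$g{\left(J,q \right)} = - \frac{J}{8} + \frac{q}{8}$ ($g{\left(J,q \right)} = \frac{- J + 1 q}{8} = \frac{- J + q}{8} = \frac{q - J}{8} = - \frac{J}{8} + \frac{q}{8}$)
$\left(-9\right) \left(-12\right) + g{\left(2,-2 \right)} = \left(-9\right) \left(-12\right) + \left(\left(- \frac{1}{8}\right) 2 + \frac{1}{8} \left(-2\right)\right) = 108 - \frac{1}{2} = \frac{215}{2}$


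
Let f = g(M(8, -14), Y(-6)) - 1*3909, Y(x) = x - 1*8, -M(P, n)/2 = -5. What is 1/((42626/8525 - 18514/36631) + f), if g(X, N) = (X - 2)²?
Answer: -312279275/1199310211219 ≈ -0.00026038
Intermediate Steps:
M(P, n) = 10 (M(P, n) = -2*(-5) = 10)
Y(x) = -8 + x (Y(x) = x - 8 = -8 + x)
g(X, N) = (-2 + X)²
f = -3845 (f = (-2 + 10)² - 1*3909 = 8² - 3909 = 64 - 3909 = -3845)
1/((42626/8525 - 18514/36631) + f) = 1/((42626/8525 - 18514/36631) - 3845) = 1/(1403601156/312279275 - 3845) = 1/(-1199310211219/312279275) = -312279275/1199310211219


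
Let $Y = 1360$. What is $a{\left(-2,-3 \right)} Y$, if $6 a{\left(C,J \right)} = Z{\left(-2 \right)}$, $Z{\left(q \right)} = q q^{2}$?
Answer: $- \frac{5440}{3} \approx -1813.3$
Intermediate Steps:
$Z{\left(q \right)} = q^{3}$
$a{\left(C,J \right)} = - \frac{4}{3}$ ($a{\left(C,J \right)} = \frac{\left(-2\right)^{3}}{6} = \frac{1}{6} \left(-8\right) = - \frac{4}{3}$)
$a{\left(-2,-3 \right)} Y = \left(- \frac{4}{3}\right) 1360 = - \frac{5440}{3}$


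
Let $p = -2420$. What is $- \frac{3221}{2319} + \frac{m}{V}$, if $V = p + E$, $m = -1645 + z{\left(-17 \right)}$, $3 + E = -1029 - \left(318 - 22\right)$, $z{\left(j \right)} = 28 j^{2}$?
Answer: $- \frac{27022901}{8691612} \approx -3.1091$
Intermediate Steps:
$E = -1328$ ($E = -3 - \left(1347 - 22\right) = -3 - 1325 = -1328$)
$m = 6447$ ($m = -1645 + 28 \left(-17\right)^{2} = -1645 + 28 \cdot 289 = -1645 + 8092 = 6447$)
$V = -3748$ ($V = -2420 - 1328 = -3748$)
$- \frac{3221}{2319} + \frac{m}{V} = - \frac{3221}{2319} + \frac{6447}{-3748} = \left(-3221\right) \frac{1}{2319} + 6447 \left(- \frac{1}{3748}\right) = - \frac{3221}{2319} - \frac{6447}{3748} = - \frac{27022901}{8691612}$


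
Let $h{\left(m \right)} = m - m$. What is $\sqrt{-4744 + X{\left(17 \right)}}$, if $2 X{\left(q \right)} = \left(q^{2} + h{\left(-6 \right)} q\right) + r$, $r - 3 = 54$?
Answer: $i \sqrt{4571} \approx 67.609 i$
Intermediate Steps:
$r = 57$ ($r = 3 + 54 = 57$)
$h{\left(m \right)} = 0$
$X{\left(q \right)} = \frac{57}{2} + \frac{q^{2}}{2}$ ($X{\left(q \right)} = \frac{\left(q^{2} + 0 q\right) + 57}{2} = \frac{\left(q^{2} + 0\right) + 57}{2} = \frac{q^{2} + 57}{2} = \frac{57 + q^{2}}{2} = \frac{57}{2} + \frac{q^{2}}{2}$)
$\sqrt{-4744 + X{\left(17 \right)}} = \sqrt{-4744 + \left(\frac{57}{2} + \frac{17^{2}}{2}\right)} = \sqrt{-4744 + \left(\frac{57}{2} + \frac{1}{2} \cdot 289\right)} = \sqrt{-4744 + \left(\frac{57}{2} + \frac{289}{2}\right)} = \sqrt{-4744 + 173} = \sqrt{-4571} = i \sqrt{4571}$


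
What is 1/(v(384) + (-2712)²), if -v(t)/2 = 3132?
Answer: 1/7348680 ≈ 1.3608e-7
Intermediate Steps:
v(t) = -6264 (v(t) = -2*3132 = -6264)
1/(v(384) + (-2712)²) = 1/(-6264 + (-2712)²) = 1/(-6264 + 7354944) = 1/7348680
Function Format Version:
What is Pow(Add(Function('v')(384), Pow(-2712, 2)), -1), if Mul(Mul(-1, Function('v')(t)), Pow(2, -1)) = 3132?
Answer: Rational(1, 7348680) ≈ 1.3608e-7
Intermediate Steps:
Function('v')(t) = -6264 (Function('v')(t) = Mul(-2, 3132) = -6264)
Pow(Add(Function('v')(384), Pow(-2712, 2)), -1) = Pow(Add(-6264, Pow(-2712, 2)), -1) = Pow(Add(-6264, 7354944), -1) = Pow(7348680, -1) = Rational(1, 7348680)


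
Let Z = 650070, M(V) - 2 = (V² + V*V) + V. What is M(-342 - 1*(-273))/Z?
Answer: 61/4194 ≈ 0.014545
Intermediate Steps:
M(V) = 2 + V + 2*V² (M(V) = 2 + ((V² + V*V) + V) = 2 + ((V² + V²) + V) = 2 + (2*V² + V) = 2 + (V + 2*V²) = 2 + V + 2*V²)
M(-342 - 1*(-273))/Z = (2 + (-342 - 1*(-273)) + 2*(-342 - 1*(-273))²)/650070 = (2 + (-342 + 273) + 2*(-342 + 273)²)*(1/650070) = (2 - 69 + 2*(-69)²)*(1/650070) = (2 - 69 + 2*4761)*(1/650070) = (2 - 69 + 9522)*(1/650070) = 9455*(1/650070) = 61/4194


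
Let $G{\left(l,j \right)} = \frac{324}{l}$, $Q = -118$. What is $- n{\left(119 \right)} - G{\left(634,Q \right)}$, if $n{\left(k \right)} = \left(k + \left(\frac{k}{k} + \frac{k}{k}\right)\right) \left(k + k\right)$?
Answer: $- \frac{9129128}{317} \approx -28799.0$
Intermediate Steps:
$n{\left(k \right)} = 2 k \left(2 + k\right)$ ($n{\left(k \right)} = \left(k + \left(1 + 1\right)\right) 2 k = \left(k + 2\right) 2 k = \left(2 + k\right) 2 k = 2 k \left(2 + k\right)$)
$- n{\left(119 \right)} - G{\left(634,Q \right)} = - 2 \cdot 119 \left(2 + 119\right) - \frac{324}{634} = - 2 \cdot 119 \cdot 121 - 324 \cdot \frac{1}{634} = \left(-1\right) 28798 - \frac{162}{317} = -28798 - \frac{162}{317} = - \frac{9129128}{317}$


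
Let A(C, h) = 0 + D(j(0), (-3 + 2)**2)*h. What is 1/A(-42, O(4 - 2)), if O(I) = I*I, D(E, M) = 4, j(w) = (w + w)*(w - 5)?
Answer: 1/16 ≈ 0.062500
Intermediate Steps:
j(w) = 2*w*(-5 + w) (j(w) = (2*w)*(-5 + w) = 2*w*(-5 + w))
O(I) = I**2
A(C, h) = 4*h (A(C, h) = 0 + 4*h = 4*h)
1/A(-42, O(4 - 2)) = 1/(4*(4 - 2)**2) = 1/(4*2**2) = 1/(4*4) = 1/16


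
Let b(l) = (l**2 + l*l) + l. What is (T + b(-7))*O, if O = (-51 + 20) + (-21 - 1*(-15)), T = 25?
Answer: -4292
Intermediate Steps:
b(l) = l + 2*l**2 (b(l) = (l**2 + l**2) + l = 2*l**2 + l = l + 2*l**2)
O = -37 (O = -31 + (-21 + 15) = -31 - 6 = -37)
(T + b(-7))*O = (25 - 7*(1 + 2*(-7)))*(-37) = (25 - 7*(1 - 14))*(-37) = (25 - 7*(-13))*(-37) = (25 + 91)*(-37) = 116*(-37) = -4292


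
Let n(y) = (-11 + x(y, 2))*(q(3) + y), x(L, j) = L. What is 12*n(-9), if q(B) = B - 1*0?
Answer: 1440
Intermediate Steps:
q(B) = B (q(B) = B + 0 = B)
n(y) = (-11 + y)*(3 + y)
12*n(-9) = 12*(-33 + (-9)**2 - 8*(-9)) = 12*(-33 + 81 + 72) = 12*120 = 1440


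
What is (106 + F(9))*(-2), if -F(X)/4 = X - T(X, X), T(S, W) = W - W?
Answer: -140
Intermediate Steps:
T(S, W) = 0
F(X) = -4*X (F(X) = -4*(X - 1*0) = -4*(X + 0) = -4*X)
(106 + F(9))*(-2) = (106 - 4*9)*(-2) = (106 - 36)*(-2) = 70*(-2) = -140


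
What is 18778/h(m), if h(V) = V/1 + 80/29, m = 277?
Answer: 544562/8113 ≈ 67.122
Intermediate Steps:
h(V) = 80/29 + V (h(V) = V*1 + 80*(1/29) = V + 80/29 = 80/29 + V)
18778/h(m) = 18778/(80/29 + 277) = 18778/(8113/29) = 18778*(29/8113) = 544562/8113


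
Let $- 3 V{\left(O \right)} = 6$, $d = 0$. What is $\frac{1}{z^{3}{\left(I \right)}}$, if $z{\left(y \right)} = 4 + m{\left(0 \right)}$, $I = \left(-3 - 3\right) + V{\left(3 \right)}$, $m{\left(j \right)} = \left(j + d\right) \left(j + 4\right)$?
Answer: $\frac{1}{64} \approx 0.015625$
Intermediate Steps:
$m{\left(j \right)} = j \left(4 + j\right)$ ($m{\left(j \right)} = \left(j + 0\right) \left(j + 4\right) = j \left(4 + j\right)$)
$V{\left(O \right)} = -2$ ($V{\left(O \right)} = \left(- \frac{1}{3}\right) 6 = -2$)
$I = -8$ ($I = \left(-3 - 3\right) - 2 = -6 - 2 = -8$)
$z{\left(y \right)} = 4$ ($z{\left(y \right)} = 4 + 0 \left(4 + 0\right) = 4 + 0 \cdot 4 = 4 + 0 = 4$)
$\frac{1}{z^{3}{\left(I \right)}} = \frac{1}{4^{3}} = \frac{1}{64}$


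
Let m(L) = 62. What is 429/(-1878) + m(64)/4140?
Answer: -69151/323955 ≈ -0.21346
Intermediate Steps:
429/(-1878) + m(64)/4140 = 429/(-1878) + 62/4140 = 429*(-1/1878) + 62*(1/4140) = -143/626 + 31/2070 = -69151/323955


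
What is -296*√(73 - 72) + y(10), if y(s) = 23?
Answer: -273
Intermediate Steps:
-296*√(73 - 72) + y(10) = -296*√(73 - 72) + 23 = -296*√1 + 23 = -296*1 + 23 = -296 + 23 = -273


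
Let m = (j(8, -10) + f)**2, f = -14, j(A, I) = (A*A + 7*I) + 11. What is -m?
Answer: -81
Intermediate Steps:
j(A, I) = 11 + A**2 + 7*I (j(A, I) = (A**2 + 7*I) + 11 = 11 + A**2 + 7*I)
m = 81 (m = ((11 + 8**2 + 7*(-10)) - 14)**2 = ((11 + 64 - 70) - 14)**2 = (5 - 14)**2 = (-9)**2 = 81)
-m = -1*81 = -81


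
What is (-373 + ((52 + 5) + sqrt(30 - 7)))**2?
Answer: (316 - sqrt(23))**2 ≈ 96848.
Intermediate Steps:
(-373 + ((52 + 5) + sqrt(30 - 7)))**2 = (-373 + (57 + sqrt(23)))**2 = (-316 + sqrt(23))**2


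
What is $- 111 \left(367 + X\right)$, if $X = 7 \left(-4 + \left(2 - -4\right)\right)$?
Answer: $-42291$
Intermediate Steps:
$X = 14$ ($X = 7 \left(-4 + \left(2 + 4\right)\right) = 7 \left(-4 + 6\right) = 7 \cdot 2 = 14$)
$- 111 \left(367 + X\right) = - 111 \left(367 + 14\right) = \left(-111\right) 381 = -42291$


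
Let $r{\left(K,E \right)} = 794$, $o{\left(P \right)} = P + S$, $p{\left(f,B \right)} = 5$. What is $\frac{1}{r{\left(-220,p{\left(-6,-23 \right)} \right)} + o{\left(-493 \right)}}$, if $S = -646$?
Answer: $- \frac{1}{345} \approx -0.0028986$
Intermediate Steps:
$o{\left(P \right)} = -646 + P$ ($o{\left(P \right)} = P - 646 = -646 + P$)
$\frac{1}{r{\left(-220,p{\left(-6,-23 \right)} \right)} + o{\left(-493 \right)}} = \frac{1}{794 - 1139} = \frac{1}{-345} = - \frac{1}{345}$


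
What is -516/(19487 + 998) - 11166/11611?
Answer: -13807458/13991255 ≈ -0.98686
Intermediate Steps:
-516/(19487 + 998) - 11166/11611 = -516/20485 - 11166*1/11611 = -516*1/20485 - 11166/11611 = -516/20485 - 11166/11611 = -13807458/13991255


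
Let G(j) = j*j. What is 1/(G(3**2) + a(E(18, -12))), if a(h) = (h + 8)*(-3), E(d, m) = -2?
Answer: 1/63 ≈ 0.015873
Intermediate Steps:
G(j) = j**2
a(h) = -24 - 3*h (a(h) = (8 + h)*(-3) = -24 - 3*h)
1/(G(3**2) + a(E(18, -12))) = 1/((3**2)**2 + (-24 - 3*(-2))) = 1/(9**2 + (-24 + 6)) = 1/(81 - 18) = 1/63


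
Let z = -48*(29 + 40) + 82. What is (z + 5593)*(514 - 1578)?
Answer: -2514232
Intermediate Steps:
z = -3230 (z = -48*69 + 82 = -3312 + 82 = -3230)
(z + 5593)*(514 - 1578) = (-3230 + 5593)*(514 - 1578) = 2363*(-1064) = -2514232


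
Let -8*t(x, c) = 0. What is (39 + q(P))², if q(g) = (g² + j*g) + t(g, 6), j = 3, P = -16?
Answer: 61009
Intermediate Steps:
t(x, c) = 0 (t(x, c) = -⅛*0 = 0)
q(g) = g² + 3*g (q(g) = (g² + 3*g) + 0 = g² + 3*g)
(39 + q(P))² = (39 - 16*(3 - 16))² = (39 - 16*(-13))² = (39 + 208)² = 247² = 61009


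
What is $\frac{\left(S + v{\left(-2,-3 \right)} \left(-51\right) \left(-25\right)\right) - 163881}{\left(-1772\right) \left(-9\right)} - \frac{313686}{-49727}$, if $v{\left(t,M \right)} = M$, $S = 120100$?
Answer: $\frac{1317680383}{396523098} \approx 3.3231$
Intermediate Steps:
$\frac{\left(S + v{\left(-2,-3 \right)} \left(-51\right) \left(-25\right)\right) - 163881}{\left(-1772\right) \left(-9\right)} - \frac{313686}{-49727} = \frac{\left(120100 + \left(-3\right) \left(-51\right) \left(-25\right)\right) - 163881}{\left(-1772\right) \left(-9\right)} - \frac{313686}{-49727} = \frac{\left(120100 + 153 \left(-25\right)\right) - 163881}{15948} - - \frac{313686}{49727} = \left(\left(120100 - 3825\right) - 163881\right) \frac{1}{15948} + \frac{313686}{49727} = \left(116275 - 163881\right) \frac{1}{15948} + \frac{313686}{49727} = \left(-47606\right) \frac{1}{15948} + \frac{313686}{49727} = - \frac{23803}{7974} + \frac{313686}{49727} = \frac{1317680383}{396523098}$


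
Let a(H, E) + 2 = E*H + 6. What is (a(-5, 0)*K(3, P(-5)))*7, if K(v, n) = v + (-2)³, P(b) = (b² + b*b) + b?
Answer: -140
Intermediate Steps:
a(H, E) = 4 + E*H (a(H, E) = -2 + (E*H + 6) = -2 + (6 + E*H) = 4 + E*H)
P(b) = b + 2*b² (P(b) = (b² + b²) + b = 2*b² + b = b + 2*b²)
K(v, n) = -8 + v (K(v, n) = v - 8 = -8 + v)
(a(-5, 0)*K(3, P(-5)))*7 = ((4 + 0*(-5))*(-8 + 3))*7 = ((4 + 0)*(-5))*7 = (4*(-5))*7 = -20*7 = -140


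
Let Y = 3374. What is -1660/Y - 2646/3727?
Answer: -7557212/6287449 ≈ -1.2020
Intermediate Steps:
-1660/Y - 2646/3727 = -1660/3374 - 2646/3727 = -1660*1/3374 - 2646*1/3727 = -830/1687 - 2646/3727 = -7557212/6287449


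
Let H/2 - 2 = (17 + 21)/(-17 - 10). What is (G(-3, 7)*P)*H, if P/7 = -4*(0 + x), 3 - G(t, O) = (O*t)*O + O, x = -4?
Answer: 512512/27 ≈ 18982.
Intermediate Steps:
G(t, O) = 3 - O - t*O**2 (G(t, O) = 3 - ((O*t)*O + O) = 3 - (t*O**2 + O) = 3 - (O + t*O**2) = 3 + (-O - t*O**2) = 3 - O - t*O**2)
P = 112 (P = 7*(-4*(0 - 4)) = 7*(-4*(-4)) = 7*16 = 112)
H = 32/27 (H = 4 + 2*((17 + 21)/(-17 - 10)) = 4 + 2*(38/(-27)) = 4 + 2*(38*(-1/27)) = 4 + 2*(-38/27) = 4 - 76/27 = 32/27 ≈ 1.1852)
(G(-3, 7)*P)*H = ((3 - 1*7 - 1*(-3)*7**2)*112)*(32/27) = ((3 - 7 - 1*(-3)*49)*112)*(32/27) = ((3 - 7 + 147)*112)*(32/27) = (143*112)*(32/27) = 16016*(32/27) = 512512/27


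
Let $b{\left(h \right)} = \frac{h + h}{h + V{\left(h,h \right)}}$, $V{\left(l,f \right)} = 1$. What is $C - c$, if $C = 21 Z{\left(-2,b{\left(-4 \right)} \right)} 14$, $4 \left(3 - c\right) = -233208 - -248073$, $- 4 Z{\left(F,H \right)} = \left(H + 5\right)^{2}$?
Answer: $- \frac{7283}{12} \approx -606.92$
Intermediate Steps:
$b{\left(h \right)} = \frac{2 h}{1 + h}$ ($b{\left(h \right)} = \frac{h + h}{h + 1} = \frac{2 h}{1 + h}$)
$Z{\left(F,H \right)} = - \frac{\left(5 + H\right)^{2}}{4}$ ($Z{\left(F,H \right)} = - \frac{\left(H + 5\right)^{2}}{4} = - \frac{\left(5 + H\right)^{2}}{4}$)
$c = - \frac{14853}{4}$ ($c = 3 - \frac{-233208 - -248073}{4} = 3 - \frac{-233208 + 248073}{4} = 3 - \frac{14865}{4} = - \frac{14853}{4} \approx -3713.3$)
$C = - \frac{25921}{6}$ ($C = 21 \left(- \frac{\left(5 + 2 \left(-4\right) \frac{1}{1 - 4}\right)^{2}}{4}\right) 14 = 21 \left(- \frac{\left(5 + 2 \left(-4\right) \frac{1}{-3}\right)^{2}}{4}\right) 14 = 21 \left(- \frac{\left(5 + 2 \left(-4\right) \left(- \frac{1}{3}\right)\right)^{2}}{4}\right) 14 = 21 \left(- \frac{\left(5 + \frac{8}{3}\right)^{2}}{4}\right) 14 = 21 \left(- \frac{\left(\frac{23}{3}\right)^{2}}{4}\right) 14 = 21 \left(\left(- \frac{1}{4}\right) \frac{529}{9}\right) 14 = 21 \left(- \frac{529}{36}\right) 14 = \left(- \frac{3703}{12}\right) 14 = - \frac{25921}{6} \approx -4320.2$)
$C - c = - \frac{25921}{6} - - \frac{14853}{4} = - \frac{25921}{6} + \frac{14853}{4} = - \frac{7283}{12}$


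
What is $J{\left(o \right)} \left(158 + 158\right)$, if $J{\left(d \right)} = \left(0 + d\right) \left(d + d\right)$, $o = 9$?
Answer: $51192$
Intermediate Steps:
$J{\left(d \right)} = 2 d^{2}$ ($J{\left(d \right)} = d 2 d = 2 d^{2}$)
$J{\left(o \right)} \left(158 + 158\right) = 2 \cdot 9^{2} \left(158 + 158\right) = 2 \cdot 81 \cdot 316 = 162 \cdot 316 = 51192$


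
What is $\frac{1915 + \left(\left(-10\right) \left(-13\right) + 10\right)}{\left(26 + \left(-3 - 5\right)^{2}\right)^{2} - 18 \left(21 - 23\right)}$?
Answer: $\frac{685}{2712} \approx 0.25258$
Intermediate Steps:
$\frac{1915 + \left(\left(-10\right) \left(-13\right) + 10\right)}{\left(26 + \left(-3 - 5\right)^{2}\right)^{2} - 18 \left(21 - 23\right)} = \frac{1915 + \left(130 + 10\right)}{\left(26 + \left(-8\right)^{2}\right)^{2} - -36} = \frac{1915 + 140}{\left(26 + 64\right)^{2} + 36} = \frac{2055}{90^{2} + 36} = \frac{2055}{8100 + 36} = \frac{2055}{8136} = 2055 \cdot \frac{1}{8136} = \frac{685}{2712}$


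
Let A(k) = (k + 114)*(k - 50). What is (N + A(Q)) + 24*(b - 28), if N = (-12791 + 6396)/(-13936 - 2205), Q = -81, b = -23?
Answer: -89527732/16141 ≈ -5546.6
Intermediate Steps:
N = 6395/16141 (N = -6395/(-16141) = -6395*(-1/16141) = 6395/16141 ≈ 0.39620)
A(k) = (-50 + k)*(114 + k) (A(k) = (114 + k)*(-50 + k) = (-50 + k)*(114 + k))
(N + A(Q)) + 24*(b - 28) = (6395/16141 + (-5700 + (-81)² + 64*(-81))) + 24*(-23 - 28) = (6395/16141 + (-5700 + 6561 - 5184)) + 24*(-51) = (6395/16141 - 4323) - 1224 = -69771148/16141 - 1224 = -89527732/16141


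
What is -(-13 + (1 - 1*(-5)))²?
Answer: -49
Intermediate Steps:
-(-13 + (1 - 1*(-5)))² = -(-13 + (1 + 5))² = -(-13 + 6)² = -1*(-7)² = -1*49 = -49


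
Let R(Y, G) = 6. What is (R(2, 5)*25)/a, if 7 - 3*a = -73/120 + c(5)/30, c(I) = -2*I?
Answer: 54000/953 ≈ 56.663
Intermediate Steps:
a = 953/360 (a = 7/3 - (-73/120 - 2*5/30)/3 = 7/3 - (-73*1/120 - 10*1/30)/3 = 7/3 - (-73/120 - ⅓)/3 = 7/3 - ⅓*(-113/120) = 7/3 + 113/360 = 953/360 ≈ 2.6472)
(R(2, 5)*25)/a = (6*25)/(953/360) = 150*(360/953) = 54000/953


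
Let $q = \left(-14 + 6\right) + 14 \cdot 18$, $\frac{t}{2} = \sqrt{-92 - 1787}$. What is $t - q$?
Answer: $-244 + 2 i \sqrt{1879} \approx -244.0 + 86.695 i$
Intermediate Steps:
$t = 2 i \sqrt{1879}$ ($t = 2 \sqrt{-92 - 1787} = 2 \sqrt{-1879} = 2 i \sqrt{1879} \approx 86.695 i$)
$q = 244$ ($q = -8 + 252 = 244$)
$t - q = 2 i \sqrt{1879} - 244 = -244 + 2 i \sqrt{1879}$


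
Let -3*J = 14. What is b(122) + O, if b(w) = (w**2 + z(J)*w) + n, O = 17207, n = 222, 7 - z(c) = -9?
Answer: 34265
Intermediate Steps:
J = -14/3 (J = -1/3*14 = -14/3 ≈ -4.6667)
z(c) = 16 (z(c) = 7 - 1*(-9) = 7 + 9 = 16)
b(w) = 222 + w**2 + 16*w (b(w) = (w**2 + 16*w) + 222 = 222 + w**2 + 16*w)
b(122) + O = (222 + 122**2 + 16*122) + 17207 = (222 + 14884 + 1952) + 17207 = 17058 + 17207 = 34265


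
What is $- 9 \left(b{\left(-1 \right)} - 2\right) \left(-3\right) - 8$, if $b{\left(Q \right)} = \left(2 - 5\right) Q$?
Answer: $19$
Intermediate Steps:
$b{\left(Q \right)} = - 3 Q$
$- 9 \left(b{\left(-1 \right)} - 2\right) \left(-3\right) - 8 = - 9 \left(\left(-3\right) \left(-1\right) - 2\right) \left(-3\right) - 8 = - 9 \left(3 - 2\right) \left(-3\right) - 8 = - 9 \cdot 1 \left(-3\right) - 8 = \left(-9\right) \left(-3\right) - 8 = 27 - 8 = 19$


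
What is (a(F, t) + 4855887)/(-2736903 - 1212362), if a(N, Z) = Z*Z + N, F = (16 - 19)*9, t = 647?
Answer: -5274469/3949265 ≈ -1.3356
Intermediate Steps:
F = -27 (F = -3*9 = -27)
a(N, Z) = N + Z**2 (a(N, Z) = Z**2 + N = N + Z**2)
(a(F, t) + 4855887)/(-2736903 - 1212362) = ((-27 + 647**2) + 4855887)/(-2736903 - 1212362) = ((-27 + 418609) + 4855887)/(-3949265) = (418582 + 4855887)*(-1/3949265) = 5274469*(-1/3949265) = -5274469/3949265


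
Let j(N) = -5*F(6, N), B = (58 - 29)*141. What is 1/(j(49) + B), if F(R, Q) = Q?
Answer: 1/3844 ≈ 0.00026015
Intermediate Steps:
B = 4089 (B = 29*141 = 4089)
j(N) = -5*N
1/(j(49) + B) = 1/(-5*49 + 4089) = 1/(-245 + 4089) = 1/3844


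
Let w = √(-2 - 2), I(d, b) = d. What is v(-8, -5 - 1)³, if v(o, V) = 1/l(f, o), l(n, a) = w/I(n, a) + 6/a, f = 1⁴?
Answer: 35136/389017 + 18944*I/389017 ≈ 0.09032 + 0.048697*I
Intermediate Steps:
f = 1
w = 2*I (w = √(-4) = 2*I ≈ 2.0*I)
l(n, a) = 6/a + 2*I/n (l(n, a) = (2*I)/n + 6/a = 2*I/n + 6/a = 6/a + 2*I/n)
v(o, V) = 1/(2*I + 6/o) (v(o, V) = 1/(6/o + 2*I/1) = 1/(6/o + 2*I*1) = 1/(6/o + 2*I) = 1/(2*I + 6/o))
v(-8, -5 - 1)³ = ((½)*(-8)/(3 + I*(-8)))³ = ((½)*(-8)/(3 - 8*I))³ = ((½)*(-8)*((3 + 8*I)/73))³ = (-12/73 - 32*I/73)³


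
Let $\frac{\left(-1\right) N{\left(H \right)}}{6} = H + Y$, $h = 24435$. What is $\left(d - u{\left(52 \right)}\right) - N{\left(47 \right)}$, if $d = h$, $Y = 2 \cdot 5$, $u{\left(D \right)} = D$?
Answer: $24725$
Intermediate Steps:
$Y = 10$
$d = 24435$
$N{\left(H \right)} = -60 - 6 H$ ($N{\left(H \right)} = - 6 \left(H + 10\right) = - 6 \left(10 + H\right) = -60 - 6 H$)
$\left(d - u{\left(52 \right)}\right) - N{\left(47 \right)} = \left(24435 - 52\right) - \left(-60 - 282\right) = 24383 - -342 = 24383 + 342 = 24725$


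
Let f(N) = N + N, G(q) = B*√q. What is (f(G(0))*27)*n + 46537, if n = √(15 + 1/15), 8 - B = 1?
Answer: 46537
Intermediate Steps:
B = 7 (B = 8 - 1*1 = 8 - 1 = 7)
G(q) = 7*√q
n = √3390/15 (n = √(15 + 1/15) = √(226/15) = √3390/15 ≈ 3.8816)
f(N) = 2*N
(f(G(0))*27)*n + 46537 = ((2*(7*√0))*27)*(√3390/15) + 46537 = ((2*(7*0))*27)*(√3390/15) + 46537 = ((2*0)*27)*(√3390/15) + 46537 = (0*27)*(√3390/15) + 46537 = 0*(√3390/15) + 46537 = 0 + 46537 = 46537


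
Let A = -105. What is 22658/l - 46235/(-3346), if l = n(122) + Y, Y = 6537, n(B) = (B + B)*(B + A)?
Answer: 81404949/5107430 ≈ 15.939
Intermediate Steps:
n(B) = 2*B*(-105 + B) (n(B) = (B + B)*(B - 105) = (2*B)*(-105 + B) = 2*B*(-105 + B))
l = 10685 (l = 2*122*(-105 + 122) + 6537 = 2*122*17 + 6537 = 4148 + 6537 = 10685)
22658/l - 46235/(-3346) = 22658/10685 - 46235/(-3346) = 22658*(1/10685) - 46235*(-1/3346) = 22658/10685 + 6605/478 = 81404949/5107430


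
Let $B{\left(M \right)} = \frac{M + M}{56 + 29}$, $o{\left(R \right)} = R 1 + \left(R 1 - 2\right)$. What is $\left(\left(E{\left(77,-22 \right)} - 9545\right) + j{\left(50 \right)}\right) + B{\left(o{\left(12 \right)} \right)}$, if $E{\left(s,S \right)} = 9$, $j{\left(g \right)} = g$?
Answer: $- \frac{806266}{85} \approx -9485.5$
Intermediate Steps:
$o{\left(R \right)} = -2 + 2 R$ ($o{\left(R \right)} = R + \left(R - 2\right) = R + \left(-2 + R\right) = -2 + 2 R$)
$B{\left(M \right)} = \frac{2 M}{85}$
$\left(\left(E{\left(77,-22 \right)} - 9545\right) + j{\left(50 \right)}\right) + B{\left(o{\left(12 \right)} \right)} = \left(\left(9 - 9545\right) + 50\right) + \frac{2 \left(-2 + 2 \cdot 12\right)}{85} = \left(-9536 + 50\right) + \frac{2 \left(-2 + 24\right)}{85} = -9486 + \frac{2}{85} \cdot 22 = -9486 + \frac{44}{85} = - \frac{806266}{85}$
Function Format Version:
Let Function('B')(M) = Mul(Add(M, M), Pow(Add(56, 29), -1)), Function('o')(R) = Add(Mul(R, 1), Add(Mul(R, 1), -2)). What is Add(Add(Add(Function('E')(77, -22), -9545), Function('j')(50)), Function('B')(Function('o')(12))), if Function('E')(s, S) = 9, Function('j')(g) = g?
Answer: Rational(-806266, 85) ≈ -9485.5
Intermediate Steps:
Function('o')(R) = Add(-2, Mul(2, R)) (Function('o')(R) = Add(R, Add(R, -2)) = Add(R, Add(-2, R)) = Add(-2, Mul(2, R)))
Function('B')(M) = Mul(Rational(2, 85), M) (Function('B')(M) = Mul(Mul(2, M), Pow(85, -1)) = Mul(Mul(2, M), Rational(1, 85)) = Mul(Rational(2, 85), M))
Add(Add(Add(Function('E')(77, -22), -9545), Function('j')(50)), Function('B')(Function('o')(12))) = Add(Add(Add(9, -9545), 50), Mul(Rational(2, 85), Add(-2, Mul(2, 12)))) = Add(Add(-9536, 50), Mul(Rational(2, 85), Add(-2, 24))) = Add(-9486, Mul(Rational(2, 85), 22)) = Add(-9486, Rational(44, 85)) = Rational(-806266, 85)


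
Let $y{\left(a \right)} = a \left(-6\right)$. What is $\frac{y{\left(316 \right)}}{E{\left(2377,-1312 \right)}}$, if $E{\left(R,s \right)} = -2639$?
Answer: $\frac{1896}{2639} \approx 0.71845$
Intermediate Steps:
$y{\left(a \right)} = - 6 a$
$\frac{y{\left(316 \right)}}{E{\left(2377,-1312 \right)}} = \frac{\left(-6\right) 316}{-2639} = \left(-1896\right) \left(- \frac{1}{2639}\right) = \frac{1896}{2639}$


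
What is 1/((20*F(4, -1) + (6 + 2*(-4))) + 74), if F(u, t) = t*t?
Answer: 1/92 ≈ 0.010870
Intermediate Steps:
F(u, t) = t²
1/((20*F(4, -1) + (6 + 2*(-4))) + 74) = 1/((20*(-1)² + (6 + 2*(-4))) + 74) = 1/((20*1 + (6 - 8)) + 74) = 1/((20 - 2) + 74) = 1/(18 + 74) = 1/92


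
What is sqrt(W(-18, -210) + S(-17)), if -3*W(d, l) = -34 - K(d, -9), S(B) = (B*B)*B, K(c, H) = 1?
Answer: 4*I*sqrt(2757)/3 ≈ 70.01*I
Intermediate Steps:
S(B) = B**3 (S(B) = B**2*B = B**3)
W(d, l) = 35/3 (W(d, l) = -(-34 - 1*1)/3 = -(-34 - 1)/3 = -1/3*(-35) = 35/3)
sqrt(W(-18, -210) + S(-17)) = sqrt(35/3 + (-17)**3) = sqrt(35/3 - 4913) = sqrt(-14704/3) = 4*I*sqrt(2757)/3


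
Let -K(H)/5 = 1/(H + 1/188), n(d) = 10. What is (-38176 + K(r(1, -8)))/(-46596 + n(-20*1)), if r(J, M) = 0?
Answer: 19558/23293 ≈ 0.83965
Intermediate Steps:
K(H) = -5/(1/188 + H) (K(H) = -5/(H + 1/188) = -5/(1/188 + H))
(-38176 + K(r(1, -8)))/(-46596 + n(-20*1)) = (-38176 - 940/(1 + 188*0))/(-46596 + 10) = (-38176 - 940/(1 + 0))/(-46586) = (-38176 - 940/1)*(-1/46586) = (-38176 - 940*1)*(-1/46586) = (-38176 - 940)*(-1/46586) = -39116*(-1/46586) = 19558/23293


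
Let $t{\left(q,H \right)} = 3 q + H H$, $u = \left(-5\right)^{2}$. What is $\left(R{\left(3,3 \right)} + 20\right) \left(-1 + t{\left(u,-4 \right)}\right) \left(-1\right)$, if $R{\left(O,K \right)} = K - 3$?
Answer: $-1800$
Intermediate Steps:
$u = 25$
$R{\left(O,K \right)} = -3 + K$
$t{\left(q,H \right)} = H^{2} + 3 q$ ($t{\left(q,H \right)} = 3 q + H^{2} = H^{2} + 3 q$)
$\left(R{\left(3,3 \right)} + 20\right) \left(-1 + t{\left(u,-4 \right)}\right) \left(-1\right) = \left(\left(-3 + 3\right) + 20\right) \left(-1 + \left(\left(-4\right)^{2} + 3 \cdot 25\right)\right) \left(-1\right) = \left(0 + 20\right) \left(-1 + \left(16 + 75\right)\right) \left(-1\right) = 20 \left(-1 + 91\right) \left(-1\right) = 20 \cdot 90 \left(-1\right) = 20 \left(-90\right) = -1800$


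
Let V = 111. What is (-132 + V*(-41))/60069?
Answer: -1561/20023 ≈ -0.077960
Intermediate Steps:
(-132 + V*(-41))/60069 = (-132 + 111*(-41))/60069 = (-132 - 4551)*(1/60069) = -4683*1/60069 = -1561/20023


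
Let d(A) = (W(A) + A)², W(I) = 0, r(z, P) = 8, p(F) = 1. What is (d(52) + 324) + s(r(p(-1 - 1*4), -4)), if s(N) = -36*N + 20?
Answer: 2760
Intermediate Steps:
s(N) = 20 - 36*N
d(A) = A² (d(A) = (0 + A)² = A²)
(d(52) + 324) + s(r(p(-1 - 1*4), -4)) = (52² + 324) + (20 - 36*8) = (2704 + 324) + (20 - 288) = 3028 - 268 = 2760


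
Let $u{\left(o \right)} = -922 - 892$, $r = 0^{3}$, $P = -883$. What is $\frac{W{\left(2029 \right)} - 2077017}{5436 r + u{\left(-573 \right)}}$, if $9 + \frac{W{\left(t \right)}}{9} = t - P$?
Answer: $\frac{1025445}{907} \approx 1130.6$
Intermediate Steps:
$r = 0$
$W{\left(t \right)} = 7866 + 9 t$ ($W{\left(t \right)} = -81 + 9 \left(t - -883\right) = -81 + 9 \left(t + 883\right) = -81 + 9 \left(883 + t\right) = -81 + \left(7947 + 9 t\right) = 7866 + 9 t$)
$u{\left(o \right)} = -1814$ ($u{\left(o \right)} = -922 - 892 = -1814$)
$\frac{W{\left(2029 \right)} - 2077017}{5436 r + u{\left(-573 \right)}} = \frac{\left(7866 + 9 \cdot 2029\right) - 2077017}{5436 \cdot 0 - 1814} = \frac{\left(7866 + 18261\right) - 2077017}{0 - 1814} = \frac{26127 - 2077017}{-1814} = \left(-2050890\right) \left(- \frac{1}{1814}\right) = \frac{1025445}{907}$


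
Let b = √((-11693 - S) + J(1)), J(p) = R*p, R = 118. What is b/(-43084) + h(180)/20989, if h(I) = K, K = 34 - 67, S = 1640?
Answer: -33/20989 - I*√13215/43084 ≈ -0.0015723 - 0.0026682*I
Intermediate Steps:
K = -33
h(I) = -33
J(p) = 118*p
b = I*√13215 (b = √((-11693 - 1*1640) + 118*1) = √((-11693 - 1640) + 118) = √(-13333 + 118) = √(-13215) = I*√13215 ≈ 114.96*I)
b/(-43084) + h(180)/20989 = (I*√13215)/(-43084) - 33/20989 = (I*√13215)*(-1/43084) - 33*1/20989 = -I*√13215/43084 - 33/20989 = -33/20989 - I*√13215/43084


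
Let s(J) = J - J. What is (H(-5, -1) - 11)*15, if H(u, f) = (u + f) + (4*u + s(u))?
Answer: -555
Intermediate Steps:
s(J) = 0
H(u, f) = f + 5*u (H(u, f) = (u + f) + (4*u + 0) = (f + u) + 4*u = f + 5*u)
(H(-5, -1) - 11)*15 = ((-1 + 5*(-5)) - 11)*15 = ((-1 - 25) - 11)*15 = (-26 - 11)*15 = -37*15 = -555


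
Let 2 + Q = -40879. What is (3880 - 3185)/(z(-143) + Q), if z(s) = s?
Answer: -695/41024 ≈ -0.016941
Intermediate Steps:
Q = -40881 (Q = -2 - 40879 = -40881)
(3880 - 3185)/(z(-143) + Q) = (3880 - 3185)/(-143 - 40881) = 695/(-41024) = 695*(-1/41024) = -695/41024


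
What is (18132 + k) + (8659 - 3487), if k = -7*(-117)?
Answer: 24123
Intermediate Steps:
k = 819
(18132 + k) + (8659 - 3487) = (18132 + 819) + (8659 - 3487) = 18951 + 5172 = 24123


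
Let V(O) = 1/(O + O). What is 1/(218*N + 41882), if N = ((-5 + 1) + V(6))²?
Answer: 72/3256285 ≈ 2.2111e-5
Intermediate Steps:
V(O) = 1/(2*O)
N = 2209/144 (N = ((-5 + 1) + (½)/6)² = (-4 + (½)*(⅙))² = (-4 + 1/12)² = (-47/12)² = 2209/144 ≈ 15.340)
1/(218*N + 41882) = 1/(218*(2209/144) + 41882) = 1/(240781/72 + 41882) = 1/(3256285/72) = 72/3256285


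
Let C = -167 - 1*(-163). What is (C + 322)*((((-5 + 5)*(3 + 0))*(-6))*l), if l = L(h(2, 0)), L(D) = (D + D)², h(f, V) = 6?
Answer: 0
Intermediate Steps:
C = -4 (C = -167 + 163 = -4)
L(D) = 4*D² (L(D) = (2*D)² = 4*D²)
l = 144 (l = 4*6² = 4*36 = 144)
(C + 322)*((((-5 + 5)*(3 + 0))*(-6))*l) = (-4 + 322)*((((-5 + 5)*(3 + 0))*(-6))*144) = 318*(((0*3)*(-6))*144) = 318*((0*(-6))*144) = 318*(0*144) = 318*0 = 0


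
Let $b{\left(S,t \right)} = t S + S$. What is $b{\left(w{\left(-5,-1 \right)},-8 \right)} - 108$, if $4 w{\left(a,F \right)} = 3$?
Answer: $- \frac{453}{4} \approx -113.25$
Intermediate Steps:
$w{\left(a,F \right)} = \frac{3}{4}$ ($w{\left(a,F \right)} = \frac{1}{4} \cdot 3 = \frac{3}{4}$)
$b{\left(S,t \right)} = S + S t$ ($b{\left(S,t \right)} = S t + S = S + S t$)
$b{\left(w{\left(-5,-1 \right)},-8 \right)} - 108 = \frac{3 \left(1 - 8\right)}{4} - 108 = \frac{3}{4} \left(-7\right) - 108 = - \frac{21}{4} - 108 = - \frac{453}{4}$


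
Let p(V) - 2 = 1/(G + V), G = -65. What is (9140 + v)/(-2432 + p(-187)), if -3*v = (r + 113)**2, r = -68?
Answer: -2133180/612361 ≈ -3.4835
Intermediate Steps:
p(V) = 2 + 1/(-65 + V)
v = -675 (v = -(-68 + 113)**2/3 = -1/3*45**2 = -1/3*2025 = -675)
(9140 + v)/(-2432 + p(-187)) = (9140 - 675)/(-2432 + (-129 + 2*(-187))/(-65 - 187)) = 8465/(-2432 + (-129 - 374)/(-252)) = 8465/(-2432 - 1/252*(-503)) = 8465/(-2432 + 503/252) = 8465/(-612361/252) = 8465*(-252/612361) = -2133180/612361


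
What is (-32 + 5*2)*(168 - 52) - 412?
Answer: -2964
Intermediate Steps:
(-32 + 5*2)*(168 - 52) - 412 = (-32 + 10)*116 - 412 = -22*116 - 412 = -2552 - 412 = -2964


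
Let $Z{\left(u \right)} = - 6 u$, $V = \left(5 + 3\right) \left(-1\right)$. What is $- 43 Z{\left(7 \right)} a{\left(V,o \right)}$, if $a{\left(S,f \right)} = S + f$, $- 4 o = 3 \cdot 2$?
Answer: $-17157$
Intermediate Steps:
$V = -8$ ($V = 8 \left(-1\right) = -8$)
$o = - \frac{3}{2}$ ($o = - \frac{3 \cdot 2}{4} = \left(- \frac{1}{4}\right) 6 = - \frac{3}{2} \approx -1.5$)
$- 43 Z{\left(7 \right)} a{\left(V,o \right)} = - 43 \left(\left(-6\right) 7\right) \left(-8 - \frac{3}{2}\right) = \left(-43\right) \left(-42\right) \left(- \frac{19}{2}\right) = 1806 \left(- \frac{19}{2}\right) = -17157$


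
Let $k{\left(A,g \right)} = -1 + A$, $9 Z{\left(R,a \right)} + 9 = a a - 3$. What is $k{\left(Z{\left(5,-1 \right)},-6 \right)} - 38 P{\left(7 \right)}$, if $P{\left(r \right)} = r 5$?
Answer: $- \frac{11990}{9} \approx -1332.2$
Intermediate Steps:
$P{\left(r \right)} = 5 r$
$Z{\left(R,a \right)} = - \frac{4}{3} + \frac{a^{2}}{9}$ ($Z{\left(R,a \right)} = -1 + \frac{a a - 3}{9} = -1 + \frac{a^{2} - 3}{9} = -1 + \frac{-3 + a^{2}}{9} = -1 + \left(- \frac{1}{3} + \frac{a^{2}}{9}\right) = - \frac{4}{3} + \frac{a^{2}}{9}$)
$k{\left(Z{\left(5,-1 \right)},-6 \right)} - 38 P{\left(7 \right)} = \left(-1 - \left(\frac{4}{3} - \frac{\left(-1\right)^{2}}{9}\right)\right) - 38 \cdot 5 \cdot 7 = \left(-1 + \left(- \frac{4}{3} + \frac{1}{9} \cdot 1\right)\right) - 1330 = \left(-1 + \left(- \frac{4}{3} + \frac{1}{9}\right)\right) - 1330 = \left(-1 - \frac{11}{9}\right) - 1330 = - \frac{20}{9} - 1330 = - \frac{11990}{9}$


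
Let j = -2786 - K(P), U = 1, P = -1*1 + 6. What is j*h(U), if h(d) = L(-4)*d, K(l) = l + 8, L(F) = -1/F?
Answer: -2799/4 ≈ -699.75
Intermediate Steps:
P = 5 (P = -1 + 6 = 5)
K(l) = 8 + l
j = -2799 (j = -2786 - (8 + 5) = -2786 - 1*13 = -2786 - 13 = -2799)
h(d) = d/4 (h(d) = (-1/(-4))*d = (-1*(-¼))*d = d/4)
j*h(U) = -2799/4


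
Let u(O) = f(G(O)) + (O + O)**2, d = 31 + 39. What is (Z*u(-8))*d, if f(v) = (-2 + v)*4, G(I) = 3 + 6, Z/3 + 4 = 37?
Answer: 1968120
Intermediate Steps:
Z = 99 (Z = -12 + 3*37 = -12 + 111 = 99)
G(I) = 9
f(v) = -8 + 4*v
d = 70
u(O) = 28 + 4*O**2 (u(O) = (-8 + 4*9) + (O + O)**2 = (-8 + 36) + (2*O)**2 = 28 + 4*O**2)
(Z*u(-8))*d = (99*(28 + 4*(-8)**2))*70 = (99*(28 + 4*64))*70 = (99*(28 + 256))*70 = (99*284)*70 = 28116*70 = 1968120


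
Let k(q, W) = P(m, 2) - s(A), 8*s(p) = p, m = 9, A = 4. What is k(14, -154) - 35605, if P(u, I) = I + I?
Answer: -71203/2 ≈ -35602.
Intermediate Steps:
P(u, I) = 2*I
s(p) = p/8
k(q, W) = 7/2 (k(q, W) = 2*2 - 4/8 = 4 - 1*½ = 4 - ½ = 7/2)
k(14, -154) - 35605 = 7/2 - 35605 = -71203/2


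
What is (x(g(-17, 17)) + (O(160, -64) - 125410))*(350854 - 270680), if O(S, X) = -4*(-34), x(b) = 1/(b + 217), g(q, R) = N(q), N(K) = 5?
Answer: -1114852621949/111 ≈ -1.0044e+10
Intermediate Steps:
g(q, R) = 5
x(b) = 1/(217 + b)
O(S, X) = 136
(x(g(-17, 17)) + (O(160, -64) - 125410))*(350854 - 270680) = (1/(217 + 5) + (136 - 125410))*(350854 - 270680) = (1/222 - 125274)*80174 = -27810827/222*80174 = -1114852621949/111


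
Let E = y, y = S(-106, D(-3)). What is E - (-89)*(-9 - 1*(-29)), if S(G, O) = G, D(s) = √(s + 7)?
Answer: 1674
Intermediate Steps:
D(s) = √(7 + s)
y = -106
E = -106
E - (-89)*(-9 - 1*(-29)) = -106 - (-89)*(-9 - 1*(-29)) = -106 - (-89)*(-9 + 29) = -106 - (-89)*20 = -106 - 1*(-1780) = -106 + 1780 = 1674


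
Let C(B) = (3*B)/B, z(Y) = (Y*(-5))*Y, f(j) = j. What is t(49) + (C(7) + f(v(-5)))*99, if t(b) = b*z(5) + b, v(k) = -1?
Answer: -5878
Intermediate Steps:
z(Y) = -5*Y**2 (z(Y) = (-5*Y)*Y = -5*Y**2)
C(B) = 3
t(b) = -124*b (t(b) = b*(-5*5**2) + b = b*(-5*25) + b = b*(-125) + b = -125*b + b = -124*b)
t(49) + (C(7) + f(v(-5)))*99 = -124*49 + (3 - 1)*99 = -6076 + 2*99 = -6076 + 198 = -5878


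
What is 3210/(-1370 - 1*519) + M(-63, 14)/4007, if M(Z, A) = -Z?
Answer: -12743463/7569223 ≈ -1.6836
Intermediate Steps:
3210/(-1370 - 1*519) + M(-63, 14)/4007 = 3210/(-1370 - 1*519) - 1*(-63)/4007 = 3210/(-1370 - 519) + 63*(1/4007) = 3210/(-1889) + 63/4007 = 3210*(-1/1889) + 63/4007 = -3210/1889 + 63/4007 = -12743463/7569223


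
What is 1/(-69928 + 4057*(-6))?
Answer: -1/94270 ≈ -1.0608e-5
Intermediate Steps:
1/(-69928 + 4057*(-6)) = 1/(-69928 - 24342) = 1/(-94270) = -1/94270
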